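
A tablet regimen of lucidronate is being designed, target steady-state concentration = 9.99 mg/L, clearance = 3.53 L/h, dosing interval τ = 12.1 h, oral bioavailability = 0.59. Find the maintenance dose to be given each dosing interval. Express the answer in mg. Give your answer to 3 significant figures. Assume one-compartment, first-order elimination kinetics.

At steady state, F × (Dose/τ) = Css × CL.
Dose = Css × CL × τ / F = 9.99 × 3.530 × 12.1 / 0.59 = 723.2 mg

723 mg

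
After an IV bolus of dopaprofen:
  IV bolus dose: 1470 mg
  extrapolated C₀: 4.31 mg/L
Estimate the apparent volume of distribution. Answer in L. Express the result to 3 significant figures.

Vd = Dose / C₀ = 1470 / 4.31 = 341.1 L

341 L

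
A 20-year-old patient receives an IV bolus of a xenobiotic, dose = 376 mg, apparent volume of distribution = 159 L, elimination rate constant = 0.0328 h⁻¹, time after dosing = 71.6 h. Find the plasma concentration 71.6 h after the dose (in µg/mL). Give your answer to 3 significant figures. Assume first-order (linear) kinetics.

0.226 µg/mL

C₀ = Dose / Vd = 376.0 / 159 = 2.365 mg/L
C = C₀ · e^(−k·t) = 2.365 × e^(−0.03280 × 71.6)
  = 2.365 × 0.09551 = 0.2259 mg/L
(0.2259 mg/L = 0.2259 µg/mL)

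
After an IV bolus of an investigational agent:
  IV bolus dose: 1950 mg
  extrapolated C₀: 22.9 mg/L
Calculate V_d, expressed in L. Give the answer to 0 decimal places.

Vd = Dose / C₀ = 1950 / 22.9 = 85.15 L

85 L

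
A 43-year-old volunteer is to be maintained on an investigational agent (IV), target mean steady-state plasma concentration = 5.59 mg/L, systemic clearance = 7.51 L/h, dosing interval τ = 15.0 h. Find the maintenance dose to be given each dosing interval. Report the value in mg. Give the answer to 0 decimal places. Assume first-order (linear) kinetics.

630 mg

At steady state, Dose/τ = Css × CL.
Dose = Css × CL × τ = 5.59 × 7.510 × 15.0 = 629.7 mg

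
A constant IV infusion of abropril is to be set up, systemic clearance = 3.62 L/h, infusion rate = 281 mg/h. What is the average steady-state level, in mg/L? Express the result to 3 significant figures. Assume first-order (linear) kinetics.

77.6 mg/L

At steady state Css = R₀ / CL = 281 / 3.620 = 77.62 mg/L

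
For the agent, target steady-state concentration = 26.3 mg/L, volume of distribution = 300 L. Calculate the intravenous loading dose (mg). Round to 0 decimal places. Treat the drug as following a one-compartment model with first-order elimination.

7890 mg

LD = Css × Vd = 26.3 × 300 = 7890 mg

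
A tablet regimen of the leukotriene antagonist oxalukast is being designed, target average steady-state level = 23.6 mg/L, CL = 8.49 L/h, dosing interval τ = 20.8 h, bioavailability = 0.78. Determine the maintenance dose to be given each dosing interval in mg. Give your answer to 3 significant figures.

At steady state, F × (Dose/τ) = Css × CL.
Dose = Css × CL × τ / F = 23.6 × 8.490 × 20.8 / 0.78 = 5343 mg

5340 mg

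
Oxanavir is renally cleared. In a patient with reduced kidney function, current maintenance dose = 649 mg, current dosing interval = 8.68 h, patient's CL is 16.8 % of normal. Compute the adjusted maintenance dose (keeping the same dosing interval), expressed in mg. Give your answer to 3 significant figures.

To keep the same average steady-state level, dosing rate must scale with clearance.
CL ratio = 16.8 / 100 = 0.1680
New dose (same interval) = 649 × 0.1680 = 109.0 mg

109 mg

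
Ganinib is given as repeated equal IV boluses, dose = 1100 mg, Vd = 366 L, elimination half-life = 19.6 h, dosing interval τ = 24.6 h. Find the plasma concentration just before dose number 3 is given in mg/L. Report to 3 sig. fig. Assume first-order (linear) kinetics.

C₀ per dose = Dose / Vd = 1100 / 366 = 3.005 mg/L
k = ln2 / t½ = 0.693147 / 19.6 = 0.03536 h⁻¹
Fraction remaining after one interval: r = e^(−kτ) = e^(−0.03536 × 24.6) = 0.4190
Before dose 3, 2 doses have been given (aged 1τ, 2τ).
C_trough = C₀ × (r + r²) = 3.005 × (0.4190 + 0.1756) = 1.787 mg/L

1.79 mg/L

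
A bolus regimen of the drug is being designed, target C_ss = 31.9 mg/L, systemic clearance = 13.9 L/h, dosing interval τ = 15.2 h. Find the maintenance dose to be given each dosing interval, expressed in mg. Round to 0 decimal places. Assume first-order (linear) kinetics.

6740 mg

At steady state, Dose/τ = Css × CL.
Dose = Css × CL × τ = 31.9 × 13.90 × 15.2 = 6740 mg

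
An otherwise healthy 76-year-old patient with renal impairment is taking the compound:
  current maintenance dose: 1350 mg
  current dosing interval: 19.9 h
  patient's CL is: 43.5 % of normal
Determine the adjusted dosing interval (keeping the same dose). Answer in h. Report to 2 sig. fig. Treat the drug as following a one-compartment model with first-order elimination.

To keep the same average steady-state level, dosing rate must scale with clearance.
CL ratio = 43.5 / 100 = 0.4350
New interval (same dose) = 19.9 / 0.4350 = 45.75 h

46 h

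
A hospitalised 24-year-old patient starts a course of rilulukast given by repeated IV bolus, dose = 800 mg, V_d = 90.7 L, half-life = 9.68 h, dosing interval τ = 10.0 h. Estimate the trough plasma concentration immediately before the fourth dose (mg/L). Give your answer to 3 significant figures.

C₀ per dose = Dose / Vd = 800 / 90.7 = 8.820 mg/L
k = ln2 / t½ = 0.693147 / 9.68 = 0.07161 h⁻¹
Fraction remaining after one interval: r = e^(−kτ) = e^(−0.07161 × 10.0) = 0.4887
Before dose 4, 3 doses have been given (aged 1τ, 2τ, 3τ).
C_trough = C₀ × (r + r² + … + r^3) = C₀ × r(1−r^3)/(1−r)
        = 8.820 × 0.4887 × (1 − 0.1167) / (1 − 0.4887) = 7.446 mg/L

7.45 mg/L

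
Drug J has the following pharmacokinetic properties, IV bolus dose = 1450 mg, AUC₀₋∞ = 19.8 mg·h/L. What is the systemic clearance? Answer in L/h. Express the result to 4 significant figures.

CL = Dose / AUC = 1450 / 19.8 = 73.23 L/h

73.23 L/h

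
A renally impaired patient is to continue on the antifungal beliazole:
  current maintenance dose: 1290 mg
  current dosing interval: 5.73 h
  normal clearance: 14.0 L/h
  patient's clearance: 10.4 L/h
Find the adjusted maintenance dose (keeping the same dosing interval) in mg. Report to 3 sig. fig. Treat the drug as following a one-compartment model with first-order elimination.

958 mg

To keep the same average steady-state level, dosing rate must scale with clearance.
CL ratio = 10.4 / 14.0 = 0.7429
New dose (same interval) = 1290 × 0.7429 = 958.3 mg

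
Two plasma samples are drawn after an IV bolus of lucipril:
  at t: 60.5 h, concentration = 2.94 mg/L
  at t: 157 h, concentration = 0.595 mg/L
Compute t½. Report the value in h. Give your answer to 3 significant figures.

41.9 h

k = ln(C₁/C₂) / (t₂ − t₁) = ln(2.94/0.595) / (157 − 60.5)
  = 1.598 / 96.50 = 0.01656 h⁻¹
t½ = ln2 / k = 0.693147 / 0.01656 = 41.86 h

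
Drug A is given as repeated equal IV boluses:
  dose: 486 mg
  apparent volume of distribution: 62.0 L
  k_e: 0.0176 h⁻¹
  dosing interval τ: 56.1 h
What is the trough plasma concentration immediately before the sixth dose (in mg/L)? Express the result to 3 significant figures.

4.62 mg/L

C₀ per dose = Dose / Vd = 486 / 62.0 = 7.839 mg/L
Fraction remaining after one interval: r = e^(−kτ) = e^(−0.01760 × 56.1) = 0.3726
Before dose 6, 5 doses have been given (aged 1τ, 2τ, 3τ, 4τ, 5τ).
C_trough = C₀ × (r + r² + … + r^5) = C₀ × r(1−r^5)/(1−r)
        = 7.839 × 0.3726 × (1 − 0.007181) / (1 − 0.3726) = 4.622 mg/L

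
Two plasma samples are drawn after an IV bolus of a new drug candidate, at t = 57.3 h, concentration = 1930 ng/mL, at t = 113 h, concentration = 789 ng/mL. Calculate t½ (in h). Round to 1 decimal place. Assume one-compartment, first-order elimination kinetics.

k = ln(C₁/C₂) / (t₂ − t₁) = ln(1930/789) / (113 − 57.3)
  = 0.8945 / 55.70 = 0.01606 h⁻¹
t½ = ln2 / k = 0.693147 / 0.01606 = 43.16 h

43.2 h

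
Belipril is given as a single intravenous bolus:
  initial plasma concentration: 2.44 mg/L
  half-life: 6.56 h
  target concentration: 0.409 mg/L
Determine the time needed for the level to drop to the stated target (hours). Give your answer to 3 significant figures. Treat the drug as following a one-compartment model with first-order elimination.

k = ln2 / t½ = 0.693147 / 6.56 = 0.1057 h⁻¹
t = ln(C₀ / C) / k = ln(2.440 / 0.409) / 0.1057
  = ln(5.966) / 0.1057 = 1.786 / 0.1057 = 16.90 h

16.9 h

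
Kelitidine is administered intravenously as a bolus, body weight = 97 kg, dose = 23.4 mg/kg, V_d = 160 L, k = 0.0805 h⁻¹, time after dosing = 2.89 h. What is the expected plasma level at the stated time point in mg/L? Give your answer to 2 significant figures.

Total dose = 23.4 × 97 = 2270 mg
C₀ = Dose / Vd = 2270 / 160 = 14.19 mg/L
C = C₀ · e^(−k·t) = 14.19 × e^(−0.08050 × 2.89)
  = 14.19 × 0.7924 = 11.24 mg/L

11 mg/L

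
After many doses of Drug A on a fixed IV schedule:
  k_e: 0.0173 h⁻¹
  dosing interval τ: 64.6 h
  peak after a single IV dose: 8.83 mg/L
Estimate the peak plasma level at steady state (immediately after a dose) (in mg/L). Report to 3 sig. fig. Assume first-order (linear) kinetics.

13.1 mg/L

e^(−kτ) = e^(−0.01730 × 64.6) = 0.3271
Accumulation ratio R = 1 / (1 − e^(−kτ)) = 1 / (1 − 0.3271) = 1.486
Steady-state peak = C₀ × R = 8.83 × 1.486 = 13.12 mg/L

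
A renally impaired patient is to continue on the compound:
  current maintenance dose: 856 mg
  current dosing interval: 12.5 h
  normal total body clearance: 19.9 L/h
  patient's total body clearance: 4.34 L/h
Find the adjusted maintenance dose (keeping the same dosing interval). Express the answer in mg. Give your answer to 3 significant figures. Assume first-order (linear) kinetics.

To keep the same average steady-state level, dosing rate must scale with clearance.
CL ratio = 4.34 / 19.9 = 0.2181
New dose (same interval) = 856 × 0.2181 = 186.7 mg

187 mg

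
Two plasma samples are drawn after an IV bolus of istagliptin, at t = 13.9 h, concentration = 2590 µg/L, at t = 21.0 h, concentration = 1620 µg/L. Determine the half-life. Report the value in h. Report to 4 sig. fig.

k = ln(C₁/C₂) / (t₂ − t₁) = ln(2590/1620) / (21.0 − 13.9)
  = 0.4692 / 7.100 = 0.06608 h⁻¹
t½ = ln2 / k = 0.693147 / 0.06608 = 10.49 h

10.49 h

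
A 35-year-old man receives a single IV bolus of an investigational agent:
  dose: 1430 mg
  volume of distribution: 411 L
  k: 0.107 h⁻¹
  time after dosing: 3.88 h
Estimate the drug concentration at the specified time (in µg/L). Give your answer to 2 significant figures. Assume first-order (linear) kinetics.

C₀ = Dose / Vd = 1430 / 411 = 3.479 mg/L
C = C₀ · e^(−k·t) = 3.479 × e^(−0.1070 × 3.88)
  = 3.479 × 0.6602 = 2.297 mg/L
Convert: 2.297 mg/L × 1000 = 2297 µg/L

2300 µg/L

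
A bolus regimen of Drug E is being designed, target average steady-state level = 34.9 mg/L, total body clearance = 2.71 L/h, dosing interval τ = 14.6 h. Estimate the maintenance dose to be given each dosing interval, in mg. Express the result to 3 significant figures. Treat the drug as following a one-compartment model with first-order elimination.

At steady state, Dose/τ = Css × CL.
Dose = Css × CL × τ = 34.9 × 2.710 × 14.6 = 1381 mg

1380 mg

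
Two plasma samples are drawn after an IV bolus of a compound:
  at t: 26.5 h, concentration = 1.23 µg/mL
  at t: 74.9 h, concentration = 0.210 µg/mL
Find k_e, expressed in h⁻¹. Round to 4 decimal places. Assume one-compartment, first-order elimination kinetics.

0.0365 h⁻¹

k = ln(C₁/C₂) / (t₂ − t₁) = ln(1.23/0.210) / (74.9 − 26.5)
  = 1.768 / 48.40 = 0.03653 h⁻¹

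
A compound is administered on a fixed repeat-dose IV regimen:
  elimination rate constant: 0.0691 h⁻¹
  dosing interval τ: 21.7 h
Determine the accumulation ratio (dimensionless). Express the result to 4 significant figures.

e^(−kτ) = e^(−0.06910 × 21.7) = 0.2232
Accumulation ratio R = 1 / (1 − e^(−kτ)) = 1 / (1 − 0.2232) = 1.287

1.287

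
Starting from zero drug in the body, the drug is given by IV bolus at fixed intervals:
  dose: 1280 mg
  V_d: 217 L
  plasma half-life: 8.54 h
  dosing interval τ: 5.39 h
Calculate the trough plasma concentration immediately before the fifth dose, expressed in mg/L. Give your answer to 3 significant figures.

8.88 mg/L

C₀ per dose = Dose / Vd = 1280 / 217 = 5.899 mg/L
k = ln2 / t½ = 0.693147 / 8.54 = 0.08116 h⁻¹
Fraction remaining after one interval: r = e^(−kτ) = e^(−0.08116 × 5.39) = 0.6457
Before dose 5, 4 doses have been given (aged 1τ, 2τ, 3τ, 4τ).
C_trough = C₀ × (r + r² + … + r^4) = C₀ × r(1−r^4)/(1−r)
        = 5.899 × 0.6457 × (1 − 0.1738) / (1 − 0.6457) = 8.882 mg/L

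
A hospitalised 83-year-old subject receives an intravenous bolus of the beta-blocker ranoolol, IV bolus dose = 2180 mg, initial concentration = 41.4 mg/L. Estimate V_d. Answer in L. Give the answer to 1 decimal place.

Vd = Dose / C₀ = 2180 / 41.4 = 52.66 L

52.7 L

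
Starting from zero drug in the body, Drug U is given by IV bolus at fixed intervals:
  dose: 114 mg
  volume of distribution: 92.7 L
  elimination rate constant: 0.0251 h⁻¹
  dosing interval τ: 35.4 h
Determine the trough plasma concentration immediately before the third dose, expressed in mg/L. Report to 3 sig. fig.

0.714 mg/L

C₀ per dose = Dose / Vd = 114 / 92.7 = 1.230 mg/L
Fraction remaining after one interval: r = e^(−kτ) = e^(−0.02510 × 35.4) = 0.4113
Before dose 3, 2 doses have been given (aged 1τ, 2τ).
C_trough = C₀ × (r + r²) = 1.230 × (0.4113 + 0.1692) = 0.7140 mg/L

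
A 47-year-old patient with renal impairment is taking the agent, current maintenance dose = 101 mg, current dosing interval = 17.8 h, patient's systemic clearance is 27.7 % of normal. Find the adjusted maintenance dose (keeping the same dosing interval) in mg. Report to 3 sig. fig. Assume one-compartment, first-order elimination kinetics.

To keep the same average steady-state level, dosing rate must scale with clearance.
CL ratio = 27.7 / 100 = 0.2770
New dose (same interval) = 101 × 0.2770 = 27.98 mg

28.0 mg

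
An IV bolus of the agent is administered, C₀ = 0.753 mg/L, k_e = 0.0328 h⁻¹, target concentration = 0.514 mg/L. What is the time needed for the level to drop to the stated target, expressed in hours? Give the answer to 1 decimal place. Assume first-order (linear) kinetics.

t = ln(C₀ / C) / k = ln(0.7530 / 0.514) / 0.03280
  = ln(1.465) / 0.03280 = 0.3819 / 0.03280 = 11.64 h

11.6 h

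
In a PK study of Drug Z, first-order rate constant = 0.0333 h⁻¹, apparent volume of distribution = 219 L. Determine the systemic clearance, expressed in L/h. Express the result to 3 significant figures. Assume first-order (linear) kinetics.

7.29 L/h

CL = k × Vd = 0.0333 × 219 = 7.293 L/h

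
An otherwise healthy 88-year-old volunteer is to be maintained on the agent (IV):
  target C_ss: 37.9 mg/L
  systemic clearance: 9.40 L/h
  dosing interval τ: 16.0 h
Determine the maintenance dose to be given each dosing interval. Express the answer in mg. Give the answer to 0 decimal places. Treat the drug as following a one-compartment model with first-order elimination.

5700 mg

At steady state, Dose/τ = Css × CL.
Dose = Css × CL × τ = 37.9 × 9.400 × 16.0 = 5700 mg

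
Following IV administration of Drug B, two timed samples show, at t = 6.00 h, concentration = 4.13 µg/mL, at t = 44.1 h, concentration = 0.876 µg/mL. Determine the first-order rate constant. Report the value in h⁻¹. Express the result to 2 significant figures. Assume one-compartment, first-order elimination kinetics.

0.041 h⁻¹

k = ln(C₁/C₂) / (t₂ − t₁) = ln(4.13/0.876) / (44.1 − 6.00)
  = 1.551 / 38.10 = 0.04071 h⁻¹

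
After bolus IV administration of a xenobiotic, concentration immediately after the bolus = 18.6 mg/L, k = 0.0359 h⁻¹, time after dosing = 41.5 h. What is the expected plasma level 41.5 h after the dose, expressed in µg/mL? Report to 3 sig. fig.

C = C₀ · e^(−k·t) = 18.60 × e^(−0.03590 × 41.5)
  = 18.60 × 0.2254 = 4.192 mg/L
(4.192 mg/L = 4.192 µg/mL)

4.19 µg/mL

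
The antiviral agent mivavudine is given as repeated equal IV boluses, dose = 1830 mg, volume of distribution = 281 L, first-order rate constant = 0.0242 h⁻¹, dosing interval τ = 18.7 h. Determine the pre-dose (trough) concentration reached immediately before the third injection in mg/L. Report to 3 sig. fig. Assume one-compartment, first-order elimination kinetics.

6.78 mg/L

C₀ per dose = Dose / Vd = 1830 / 281 = 6.512 mg/L
Fraction remaining after one interval: r = e^(−kτ) = e^(−0.02420 × 18.7) = 0.6360
Before dose 3, 2 doses have been given (aged 1τ, 2τ).
C_trough = C₀ × (r + r²) = 6.512 × (0.6360 + 0.4045) = 6.776 mg/L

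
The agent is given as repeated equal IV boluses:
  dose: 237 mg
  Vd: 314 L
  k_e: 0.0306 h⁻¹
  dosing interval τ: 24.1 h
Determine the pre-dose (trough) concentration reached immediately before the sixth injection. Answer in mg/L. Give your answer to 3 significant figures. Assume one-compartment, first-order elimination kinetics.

C₀ per dose = Dose / Vd = 237 / 314 = 0.7548 mg/L
Fraction remaining after one interval: r = e^(−kτ) = e^(−0.03060 × 24.1) = 0.4783
Before dose 6, 5 doses have been given (aged 1τ, 2τ, 3τ, 4τ, 5τ).
C_trough = C₀ × (r + r² + … + r^5) = C₀ × r(1−r^5)/(1−r)
        = 0.7548 × 0.4783 × (1 − 0.02503) / (1 − 0.4783) = 0.6747 mg/L

0.675 mg/L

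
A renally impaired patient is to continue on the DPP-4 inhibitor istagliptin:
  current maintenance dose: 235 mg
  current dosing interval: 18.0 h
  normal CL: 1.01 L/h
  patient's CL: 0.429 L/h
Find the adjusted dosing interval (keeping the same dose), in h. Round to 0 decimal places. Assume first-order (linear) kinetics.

To keep the same average steady-state level, dosing rate must scale with clearance.
CL ratio = 0.429 / 1.01 = 0.4248
New interval (same dose) = 18.0 / 0.4248 = 42.37 h

42 h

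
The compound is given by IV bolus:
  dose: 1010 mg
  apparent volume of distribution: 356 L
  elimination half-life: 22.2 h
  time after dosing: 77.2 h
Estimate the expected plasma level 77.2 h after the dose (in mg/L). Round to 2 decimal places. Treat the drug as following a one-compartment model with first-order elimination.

0.25 mg/L

C₀ = Dose / Vd = 1010 / 356 = 2.837 mg/L
k = ln2 / t½ = 0.693147 / 22.2 = 0.03122 h⁻¹
C = C₀ · e^(−k·t) = 2.837 × e^(−0.03122 × 77.2)
  = 2.837 × 0.08980 = 0.2548 mg/L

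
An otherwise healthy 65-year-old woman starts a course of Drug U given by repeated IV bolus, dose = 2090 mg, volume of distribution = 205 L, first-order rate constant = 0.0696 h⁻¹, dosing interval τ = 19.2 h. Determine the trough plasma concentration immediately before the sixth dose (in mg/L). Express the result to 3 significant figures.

C₀ per dose = Dose / Vd = 2090 / 205 = 10.20 mg/L
Fraction remaining after one interval: r = e^(−kτ) = e^(−0.06960 × 19.2) = 0.2628
Before dose 6, 5 doses have been given (aged 1τ, 2τ, 3τ, 4τ, 5τ).
C_trough = C₀ × (r + r² + … + r^5) = C₀ × r(1−r^5)/(1−r)
        = 10.20 × 0.2628 × (1 − 0.001254) / (1 − 0.2628) = 3.632 mg/L

3.63 mg/L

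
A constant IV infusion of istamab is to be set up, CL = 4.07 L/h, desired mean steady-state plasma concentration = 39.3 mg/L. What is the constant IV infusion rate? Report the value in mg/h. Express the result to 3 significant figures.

At steady state, infusion rate R₀ = Css × CL = 39.3 × 4.070 = 160.0 mg/h

160 mg/h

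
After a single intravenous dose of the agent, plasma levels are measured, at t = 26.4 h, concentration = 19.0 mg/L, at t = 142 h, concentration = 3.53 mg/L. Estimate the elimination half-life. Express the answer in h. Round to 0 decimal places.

k = ln(C₁/C₂) / (t₂ − t₁) = ln(19.0/3.53) / (142 − 26.4)
  = 1.683 / 115.6 = 0.01456 h⁻¹
t½ = ln2 / k = 0.693147 / 0.01456 = 47.61 h

48 h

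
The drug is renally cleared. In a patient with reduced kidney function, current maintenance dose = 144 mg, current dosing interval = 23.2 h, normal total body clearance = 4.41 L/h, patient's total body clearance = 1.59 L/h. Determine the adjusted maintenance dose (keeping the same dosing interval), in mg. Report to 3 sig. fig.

51.9 mg

To keep the same average steady-state level, dosing rate must scale with clearance.
CL ratio = 1.59 / 4.41 = 0.3605
New dose (same interval) = 144 × 0.3605 = 51.91 mg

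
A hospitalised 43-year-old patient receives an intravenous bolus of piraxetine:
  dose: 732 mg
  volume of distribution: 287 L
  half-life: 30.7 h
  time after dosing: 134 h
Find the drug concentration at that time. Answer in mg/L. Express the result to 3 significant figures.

C₀ = Dose / Vd = 732.0 / 287 = 2.551 mg/L
k = ln2 / t½ = 0.693147 / 30.7 = 0.02258 h⁻¹
C = C₀ · e^(−k·t) = 2.551 × e^(−0.02258 × 134)
  = 2.551 × 0.04852 = 0.1238 mg/L

0.124 mg/L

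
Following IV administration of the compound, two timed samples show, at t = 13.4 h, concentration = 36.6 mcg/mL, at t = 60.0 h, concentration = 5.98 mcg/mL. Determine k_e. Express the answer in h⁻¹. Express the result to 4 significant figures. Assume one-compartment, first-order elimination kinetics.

k = ln(C₁/C₂) / (t₂ − t₁) = ln(36.6/5.98) / (60.0 − 13.4)
  = 1.812 / 46.60 = 0.03888 h⁻¹

0.03888 h⁻¹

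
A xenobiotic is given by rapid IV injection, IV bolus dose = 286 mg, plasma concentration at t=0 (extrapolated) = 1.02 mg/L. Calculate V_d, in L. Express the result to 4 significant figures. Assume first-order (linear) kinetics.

280.4 L

Vd = Dose / C₀ = 286.0 / 1.02 = 280.4 L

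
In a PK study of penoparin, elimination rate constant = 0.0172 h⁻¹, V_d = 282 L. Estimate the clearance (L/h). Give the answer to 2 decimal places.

CL = k × Vd = 0.0172 × 282 = 4.850 L/h

4.85 L/h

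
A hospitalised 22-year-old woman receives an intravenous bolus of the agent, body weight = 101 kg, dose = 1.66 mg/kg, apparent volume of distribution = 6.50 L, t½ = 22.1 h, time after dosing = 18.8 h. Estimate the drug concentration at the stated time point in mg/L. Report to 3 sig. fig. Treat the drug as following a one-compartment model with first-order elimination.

14.3 mg/L

Total dose = 1.66 × 101 = 167.7 mg
C₀ = Dose / Vd = 167.7 / 6.50 = 25.80 mg/L
k = ln2 / t½ = 0.693147 / 22.1 = 0.03136 h⁻¹
C = C₀ · e^(−k·t) = 25.80 × e^(−0.03136 × 18.8)
  = 25.80 × 0.5546 = 14.31 mg/L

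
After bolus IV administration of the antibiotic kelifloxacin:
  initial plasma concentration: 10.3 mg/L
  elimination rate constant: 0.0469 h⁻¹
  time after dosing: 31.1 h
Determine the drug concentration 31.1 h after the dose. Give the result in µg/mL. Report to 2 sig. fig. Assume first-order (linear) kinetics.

C = C₀ · e^(−k·t) = 10.30 × e^(−0.04690 × 31.1)
  = 10.30 × 0.2326 = 2.396 mg/L
(2.396 mg/L = 2.396 µg/mL)

2.4 µg/mL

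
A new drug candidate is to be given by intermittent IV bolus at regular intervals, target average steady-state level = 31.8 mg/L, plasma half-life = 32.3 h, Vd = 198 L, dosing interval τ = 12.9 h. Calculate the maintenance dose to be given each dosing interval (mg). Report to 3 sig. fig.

k = ln2 / t½ = 0.693147 / 32.3 = 0.02146 h⁻¹
CL = k × Vd = 0.02146 × 198 = 4.249 L/h
At steady state, Dose/τ = Css × CL.
Dose = Css × CL × τ = 31.8 × 4.249 × 12.9 = 1743 mg

1740 mg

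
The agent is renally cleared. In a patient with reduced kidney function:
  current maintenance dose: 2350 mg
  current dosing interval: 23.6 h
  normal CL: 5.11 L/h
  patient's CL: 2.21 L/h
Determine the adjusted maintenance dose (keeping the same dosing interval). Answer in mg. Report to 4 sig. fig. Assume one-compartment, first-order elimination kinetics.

1016 mg

To keep the same average steady-state level, dosing rate must scale with clearance.
CL ratio = 2.21 / 5.11 = 0.4325
New dose (same interval) = 2350 × 0.4325 = 1016 mg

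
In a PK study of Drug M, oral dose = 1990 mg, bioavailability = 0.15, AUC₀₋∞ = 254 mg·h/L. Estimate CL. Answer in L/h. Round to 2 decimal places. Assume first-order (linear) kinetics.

1.18 L/h

CL = F·Dose / AUC = 0.15 × 1990 / 254 = 1.175 L/h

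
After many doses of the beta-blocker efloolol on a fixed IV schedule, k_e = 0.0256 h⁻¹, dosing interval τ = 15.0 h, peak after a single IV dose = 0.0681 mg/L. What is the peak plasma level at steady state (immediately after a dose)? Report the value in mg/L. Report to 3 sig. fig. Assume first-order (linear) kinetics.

0.214 mg/L

e^(−kτ) = e^(−0.02560 × 15.0) = 0.6811
Accumulation ratio R = 1 / (1 − e^(−kτ)) = 1 / (1 − 0.6811) = 3.136
Steady-state peak = C₀ × R = 0.0681 × 3.136 = 0.2136 mg/L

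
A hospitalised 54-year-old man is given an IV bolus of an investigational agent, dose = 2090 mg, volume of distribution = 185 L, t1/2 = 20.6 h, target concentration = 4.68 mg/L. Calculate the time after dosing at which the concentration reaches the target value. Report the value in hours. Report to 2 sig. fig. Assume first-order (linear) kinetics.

C₀ = Dose / Vd = 2090 / 185 = 11.30 mg/L
k = ln2 / t½ = 0.693147 / 20.6 = 0.03365 h⁻¹
t = ln(C₀ / C) / k = ln(11.30 / 4.68) / 0.03365
  = ln(2.415) / 0.03365 = 0.8817 / 0.03365 = 26.20 h

26 h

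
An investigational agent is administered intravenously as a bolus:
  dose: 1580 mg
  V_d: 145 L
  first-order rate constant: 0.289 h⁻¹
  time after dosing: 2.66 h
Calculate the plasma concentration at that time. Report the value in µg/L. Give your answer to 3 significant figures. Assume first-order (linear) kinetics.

C₀ = Dose / Vd = 1580 / 145 = 10.90 mg/L
C = C₀ · e^(−k·t) = 10.90 × e^(−0.2890 × 2.66)
  = 10.90 × 0.4636 = 5.053 mg/L
Convert: 5.053 mg/L × 1000 = 5053 µg/L

5050 µg/L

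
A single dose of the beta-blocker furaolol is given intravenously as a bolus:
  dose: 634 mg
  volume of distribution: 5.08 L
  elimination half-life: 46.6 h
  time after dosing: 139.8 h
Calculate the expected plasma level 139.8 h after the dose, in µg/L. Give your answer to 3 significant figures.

C₀ = Dose / Vd = 634.0 / 5.08 = 124.8 mg/L
k = ln2 / t½ = 0.693147 / 46.6 = 0.01487 h⁻¹
t / t½ = 139.8 / 46.6 = 3 half-lives
C = C₀ × (1/2)^3 = 124.8 × 0.1250 = 15.60 mg/L
Convert: 15.60 mg/L × 1000 = 15600 µg/L

15600 µg/L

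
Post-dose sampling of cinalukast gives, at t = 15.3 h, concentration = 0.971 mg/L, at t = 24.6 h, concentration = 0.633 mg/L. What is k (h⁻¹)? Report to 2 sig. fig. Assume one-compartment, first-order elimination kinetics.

0.046 h⁻¹

k = ln(C₁/C₂) / (t₂ − t₁) = ln(0.971/0.633) / (24.6 − 15.3)
  = 0.4279 / 9.300 = 0.04601 h⁻¹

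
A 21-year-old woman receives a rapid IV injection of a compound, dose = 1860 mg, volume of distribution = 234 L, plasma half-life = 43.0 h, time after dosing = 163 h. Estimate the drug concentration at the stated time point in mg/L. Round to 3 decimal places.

0.574 mg/L

C₀ = Dose / Vd = 1860 / 234 = 7.949 mg/L
k = ln2 / t½ = 0.693147 / 43.0 = 0.01612 h⁻¹
C = C₀ · e^(−k·t) = 7.949 × e^(−0.01612 × 163)
  = 7.949 × 0.07225 = 0.5743 mg/L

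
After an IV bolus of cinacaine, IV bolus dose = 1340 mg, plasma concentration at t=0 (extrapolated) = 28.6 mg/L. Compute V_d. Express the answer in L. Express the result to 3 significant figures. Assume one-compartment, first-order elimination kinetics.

Vd = Dose / C₀ = 1340 / 28.6 = 46.85 L

46.9 L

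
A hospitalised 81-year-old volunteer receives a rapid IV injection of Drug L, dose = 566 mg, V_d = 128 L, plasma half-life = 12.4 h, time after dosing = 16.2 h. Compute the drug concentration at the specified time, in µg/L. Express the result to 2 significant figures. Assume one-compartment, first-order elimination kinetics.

1800 µg/L

C₀ = Dose / Vd = 566.0 / 128 = 4.422 mg/L
k = ln2 / t½ = 0.693147 / 12.4 = 0.05590 h⁻¹
C = C₀ · e^(−k·t) = 4.422 × e^(−0.05590 × 16.2)
  = 4.422 × 0.4043 = 1.788 mg/L
Convert: 1.788 mg/L × 1000 = 1788 µg/L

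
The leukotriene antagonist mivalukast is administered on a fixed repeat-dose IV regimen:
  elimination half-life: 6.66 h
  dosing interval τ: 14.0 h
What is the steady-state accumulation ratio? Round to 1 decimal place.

1.3

k = ln2 / t½ = 0.693147 / 6.66 = 0.1041 h⁻¹
e^(−kτ) = e^(−0.1041 × 14.0) = 0.2328
Accumulation ratio R = 1 / (1 − e^(−kτ)) = 1 / (1 − 0.2328) = 1.303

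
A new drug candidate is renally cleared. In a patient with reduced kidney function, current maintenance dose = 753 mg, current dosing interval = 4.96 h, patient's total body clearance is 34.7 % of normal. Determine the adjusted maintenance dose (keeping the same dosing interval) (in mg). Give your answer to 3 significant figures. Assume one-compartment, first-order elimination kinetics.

261 mg

To keep the same average steady-state level, dosing rate must scale with clearance.
CL ratio = 34.7 / 100 = 0.3470
New dose (same interval) = 753 × 0.3470 = 261.3 mg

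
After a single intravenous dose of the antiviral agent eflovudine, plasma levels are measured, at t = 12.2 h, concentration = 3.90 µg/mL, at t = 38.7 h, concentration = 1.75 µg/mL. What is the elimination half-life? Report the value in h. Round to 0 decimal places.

23 h

k = ln(C₁/C₂) / (t₂ − t₁) = ln(3.90/1.75) / (38.7 − 12.2)
  = 0.8014 / 26.50 = 0.03024 h⁻¹
t½ = ln2 / k = 0.693147 / 0.03024 = 22.92 h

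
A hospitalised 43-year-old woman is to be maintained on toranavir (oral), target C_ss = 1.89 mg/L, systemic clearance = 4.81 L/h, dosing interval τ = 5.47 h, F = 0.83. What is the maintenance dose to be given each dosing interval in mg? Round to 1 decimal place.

59.9 mg

At steady state, F × (Dose/τ) = Css × CL.
Dose = Css × CL × τ / F = 1.89 × 4.810 × 5.47 / 0.83 = 59.91 mg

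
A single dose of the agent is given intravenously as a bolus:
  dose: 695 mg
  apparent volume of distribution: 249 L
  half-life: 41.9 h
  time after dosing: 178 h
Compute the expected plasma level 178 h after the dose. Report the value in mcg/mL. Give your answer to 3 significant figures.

C₀ = Dose / Vd = 695.0 / 249 = 2.791 mg/L
k = ln2 / t½ = 0.693147 / 41.9 = 0.01654 h⁻¹
C = C₀ · e^(−k·t) = 2.791 × e^(−0.01654 × 178)
  = 2.791 × 0.05265 = 0.1469 mg/L
(0.1469 mg/L = 0.1469 mcg/mL)

0.147 mcg/mL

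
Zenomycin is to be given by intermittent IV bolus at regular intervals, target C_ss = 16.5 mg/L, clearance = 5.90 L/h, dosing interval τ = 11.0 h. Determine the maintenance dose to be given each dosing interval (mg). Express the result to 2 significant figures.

At steady state, Dose/τ = Css × CL.
Dose = Css × CL × τ = 16.5 × 5.900 × 11.0 = 1071 mg

1100 mg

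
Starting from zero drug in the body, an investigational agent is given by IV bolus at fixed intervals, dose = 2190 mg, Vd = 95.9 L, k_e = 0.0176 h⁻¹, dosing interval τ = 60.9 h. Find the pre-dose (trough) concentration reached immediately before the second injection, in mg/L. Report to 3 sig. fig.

7.82 mg/L

C₀ per dose = Dose / Vd = 2190 / 95.9 = 22.84 mg/L
Fraction remaining after one interval: r = e^(−kτ) = e^(−0.01760 × 60.9) = 0.3424
Before dose 2, 1 dose has been given (aged 1τ).
C_trough = C₀ × r = 22.84 × 0.3424 = 7.820 mg/L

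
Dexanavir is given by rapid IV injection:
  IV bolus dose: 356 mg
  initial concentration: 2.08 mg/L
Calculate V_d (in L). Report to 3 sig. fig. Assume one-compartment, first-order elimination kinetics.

Vd = Dose / C₀ = 356.0 / 2.08 = 171.2 L

171 L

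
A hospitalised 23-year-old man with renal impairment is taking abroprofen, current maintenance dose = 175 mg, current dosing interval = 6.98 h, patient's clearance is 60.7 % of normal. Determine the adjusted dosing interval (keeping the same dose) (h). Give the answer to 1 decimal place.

To keep the same average steady-state level, dosing rate must scale with clearance.
CL ratio = 60.7 / 100 = 0.6070
New interval (same dose) = 6.98 / 0.6070 = 11.50 h

11.5 h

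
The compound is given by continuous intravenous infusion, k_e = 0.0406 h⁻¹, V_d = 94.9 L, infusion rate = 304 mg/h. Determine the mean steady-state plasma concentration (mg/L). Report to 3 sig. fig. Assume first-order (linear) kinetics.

CL = k × Vd = 0.04060 × 94.9 = 3.853 L/h
At steady state Css = R₀ / CL = 304 / 3.853 = 78.90 mg/L

78.9 mg/L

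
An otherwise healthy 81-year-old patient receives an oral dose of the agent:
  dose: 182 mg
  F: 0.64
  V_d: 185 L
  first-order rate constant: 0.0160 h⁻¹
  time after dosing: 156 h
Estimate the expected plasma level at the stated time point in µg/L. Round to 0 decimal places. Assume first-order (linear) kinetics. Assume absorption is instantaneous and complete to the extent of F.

52 µg/L

Amount reaching circulation = F × Dose = 0.64 × 182.0 = 116.5 mg
C₀ = F·Dose / Vd = 116.5 / 185 = 0.6297 mg/L
C = C₀ · e^(−k·t) = 0.6297 × e^(−0.01600 × 156)
  = 0.6297 × 0.08241 = 0.05189 mg/L
Convert: 0.05189 mg/L × 1000 = 51.89 µg/L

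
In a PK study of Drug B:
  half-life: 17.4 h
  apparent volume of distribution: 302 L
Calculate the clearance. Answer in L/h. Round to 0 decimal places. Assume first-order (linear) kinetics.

12 L/h

k = ln2 / t½ = 0.693147 / 17.4 = 0.03984 h⁻¹
CL = k × Vd = 0.03984 × 302 = 12.03 L/h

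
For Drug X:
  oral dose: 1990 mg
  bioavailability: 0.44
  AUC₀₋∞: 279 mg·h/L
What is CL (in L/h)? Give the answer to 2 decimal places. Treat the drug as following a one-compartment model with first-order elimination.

CL = F·Dose / AUC = 0.44 × 1990 / 279 = 3.138 L/h

3.14 L/h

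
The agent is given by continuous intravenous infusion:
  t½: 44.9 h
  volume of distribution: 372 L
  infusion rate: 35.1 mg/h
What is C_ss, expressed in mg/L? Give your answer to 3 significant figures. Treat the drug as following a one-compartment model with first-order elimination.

6.11 mg/L

k = ln2 / t½ = 0.693147 / 44.9 = 0.01544 h⁻¹
CL = k × Vd = 0.01544 × 372 = 5.744 L/h
At steady state Css = R₀ / CL = 35.1 / 5.744 = 6.111 mg/L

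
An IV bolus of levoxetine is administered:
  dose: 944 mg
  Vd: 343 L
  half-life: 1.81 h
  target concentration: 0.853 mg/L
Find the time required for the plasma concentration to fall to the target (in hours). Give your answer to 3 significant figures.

C₀ = Dose / Vd = 944.0 / 343 = 2.752 mg/L
k = ln2 / t½ = 0.693147 / 1.81 = 0.3830 h⁻¹
t = ln(C₀ / C) / k = ln(2.752 / 0.853) / 0.3830
  = ln(3.226) / 0.3830 = 1.171 / 0.3830 = 3.057 h

3.06 h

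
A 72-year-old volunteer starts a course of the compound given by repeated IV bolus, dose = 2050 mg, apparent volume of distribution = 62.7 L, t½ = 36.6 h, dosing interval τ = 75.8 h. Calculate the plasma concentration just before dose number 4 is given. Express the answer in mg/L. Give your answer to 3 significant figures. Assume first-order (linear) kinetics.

C₀ per dose = Dose / Vd = 2050 / 62.7 = 32.70 mg/L
k = ln2 / t½ = 0.693147 / 36.6 = 0.01894 h⁻¹
Fraction remaining after one interval: r = e^(−kτ) = e^(−0.01894 × 75.8) = 0.2380
Before dose 4, 3 doses have been given (aged 1τ, 2τ, 3τ).
C_trough = C₀ × (r + r² + … + r^3) = C₀ × r(1−r^3)/(1−r)
        = 32.70 × 0.2380 × (1 − 0.01348) / (1 − 0.2380) = 10.08 mg/L

10.1 mg/L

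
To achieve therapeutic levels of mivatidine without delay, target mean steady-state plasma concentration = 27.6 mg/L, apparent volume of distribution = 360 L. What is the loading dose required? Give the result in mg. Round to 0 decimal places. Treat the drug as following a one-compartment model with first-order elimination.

9936 mg

LD = Css × Vd = 27.6 × 360 = 9936 mg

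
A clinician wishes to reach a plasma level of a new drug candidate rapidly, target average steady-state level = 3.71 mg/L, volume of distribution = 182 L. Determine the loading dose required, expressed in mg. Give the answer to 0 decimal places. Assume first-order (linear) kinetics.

675 mg

LD = Css × Vd = 3.71 × 182 = 675.2 mg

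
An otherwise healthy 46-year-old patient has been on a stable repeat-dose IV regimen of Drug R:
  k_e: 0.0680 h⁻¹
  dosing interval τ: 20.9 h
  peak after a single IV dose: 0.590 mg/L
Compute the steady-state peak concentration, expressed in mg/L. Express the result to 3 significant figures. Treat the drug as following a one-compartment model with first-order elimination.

0.778 mg/L

e^(−kτ) = e^(−0.06800 × 20.9) = 0.2414
Accumulation ratio R = 1 / (1 − e^(−kτ)) = 1 / (1 − 0.2414) = 1.318
Steady-state peak = C₀ × R = 0.590 × 1.318 = 0.7776 mg/L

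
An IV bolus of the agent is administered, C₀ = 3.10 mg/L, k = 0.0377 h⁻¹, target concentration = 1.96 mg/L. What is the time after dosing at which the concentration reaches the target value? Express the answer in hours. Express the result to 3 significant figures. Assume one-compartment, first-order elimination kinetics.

12.2 h

t = ln(C₀ / C) / k = ln(3.100 / 1.96) / 0.03770
  = ln(1.582) / 0.03770 = 0.4587 / 0.03770 = 12.17 h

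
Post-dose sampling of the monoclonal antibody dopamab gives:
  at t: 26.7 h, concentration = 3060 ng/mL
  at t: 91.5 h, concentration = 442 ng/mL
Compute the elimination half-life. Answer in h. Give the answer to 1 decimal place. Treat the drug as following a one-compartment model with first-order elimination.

k = ln(C₁/C₂) / (t₂ − t₁) = ln(3060/442) / (91.5 − 26.7)
  = 1.935 / 64.80 = 0.02986 h⁻¹
t½ = ln2 / k = 0.693147 / 0.02986 = 23.21 h

23.2 h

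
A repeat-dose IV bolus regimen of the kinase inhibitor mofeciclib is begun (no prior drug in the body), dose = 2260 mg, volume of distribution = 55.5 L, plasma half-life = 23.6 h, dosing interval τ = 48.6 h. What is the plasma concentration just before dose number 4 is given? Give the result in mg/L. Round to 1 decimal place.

C₀ per dose = Dose / Vd = 2260 / 55.5 = 40.72 mg/L
k = ln2 / t½ = 0.693147 / 23.6 = 0.02937 h⁻¹
Fraction remaining after one interval: r = e^(−kτ) = e^(−0.02937 × 48.6) = 0.2399
Before dose 4, 3 doses have been given (aged 1τ, 2τ, 3τ).
C_trough = C₀ × (r + r² + … + r^3) = C₀ × r(1−r^3)/(1−r)
        = 40.72 × 0.2399 × (1 − 0.01381) / (1 − 0.2399) = 12.67 mg/L

12.7 mg/L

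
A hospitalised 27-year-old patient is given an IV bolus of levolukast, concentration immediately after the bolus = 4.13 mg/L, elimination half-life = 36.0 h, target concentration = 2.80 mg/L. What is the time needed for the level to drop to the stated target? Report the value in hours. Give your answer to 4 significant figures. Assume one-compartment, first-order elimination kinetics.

20.19 h

k = ln2 / t½ = 0.693147 / 36.0 = 0.01925 h⁻¹
t = ln(C₀ / C) / k = ln(4.130 / 2.80) / 0.01925
  = ln(1.475) / 0.01925 = 0.3887 / 0.01925 = 20.19 h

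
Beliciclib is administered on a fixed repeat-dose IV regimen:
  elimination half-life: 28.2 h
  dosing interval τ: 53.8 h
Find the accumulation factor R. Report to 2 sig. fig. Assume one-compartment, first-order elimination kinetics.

1.4

k = ln2 / t½ = 0.693147 / 28.2 = 0.02458 h⁻¹
e^(−kτ) = e^(−0.02458 × 53.8) = 0.2665
Accumulation ratio R = 1 / (1 − e^(−kτ)) = 1 / (1 − 0.2665) = 1.363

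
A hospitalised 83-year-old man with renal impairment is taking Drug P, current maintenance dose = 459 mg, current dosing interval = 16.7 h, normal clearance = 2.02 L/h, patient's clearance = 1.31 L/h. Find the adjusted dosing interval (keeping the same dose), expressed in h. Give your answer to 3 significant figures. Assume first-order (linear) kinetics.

25.8 h

To keep the same average steady-state level, dosing rate must scale with clearance.
CL ratio = 1.31 / 2.02 = 0.6485
New interval (same dose) = 16.7 / 0.6485 = 25.75 h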